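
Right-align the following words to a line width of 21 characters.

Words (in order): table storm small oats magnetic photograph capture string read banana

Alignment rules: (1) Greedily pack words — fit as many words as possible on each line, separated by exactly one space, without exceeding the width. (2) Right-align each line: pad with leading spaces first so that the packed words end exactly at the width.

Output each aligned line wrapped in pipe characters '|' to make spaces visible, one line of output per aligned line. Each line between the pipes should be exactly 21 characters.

Answer: |    table storm small|
|        oats magnetic|
|   photograph capture|
|   string read banana|

Derivation:
Line 1: ['table', 'storm', 'small'] (min_width=17, slack=4)
Line 2: ['oats', 'magnetic'] (min_width=13, slack=8)
Line 3: ['photograph', 'capture'] (min_width=18, slack=3)
Line 4: ['string', 'read', 'banana'] (min_width=18, slack=3)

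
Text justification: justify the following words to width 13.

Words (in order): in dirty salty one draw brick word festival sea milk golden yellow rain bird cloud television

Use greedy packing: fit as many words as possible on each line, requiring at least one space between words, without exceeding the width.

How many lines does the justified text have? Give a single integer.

Line 1: ['in', 'dirty'] (min_width=8, slack=5)
Line 2: ['salty', 'one'] (min_width=9, slack=4)
Line 3: ['draw', 'brick'] (min_width=10, slack=3)
Line 4: ['word', 'festival'] (min_width=13, slack=0)
Line 5: ['sea', 'milk'] (min_width=8, slack=5)
Line 6: ['golden', 'yellow'] (min_width=13, slack=0)
Line 7: ['rain', 'bird'] (min_width=9, slack=4)
Line 8: ['cloud'] (min_width=5, slack=8)
Line 9: ['television'] (min_width=10, slack=3)
Total lines: 9

Answer: 9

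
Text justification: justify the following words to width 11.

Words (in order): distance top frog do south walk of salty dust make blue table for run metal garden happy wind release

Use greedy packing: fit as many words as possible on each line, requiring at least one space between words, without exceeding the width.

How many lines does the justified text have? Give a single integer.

Answer: 11

Derivation:
Line 1: ['distance'] (min_width=8, slack=3)
Line 2: ['top', 'frog', 'do'] (min_width=11, slack=0)
Line 3: ['south', 'walk'] (min_width=10, slack=1)
Line 4: ['of', 'salty'] (min_width=8, slack=3)
Line 5: ['dust', 'make'] (min_width=9, slack=2)
Line 6: ['blue', 'table'] (min_width=10, slack=1)
Line 7: ['for', 'run'] (min_width=7, slack=4)
Line 8: ['metal'] (min_width=5, slack=6)
Line 9: ['garden'] (min_width=6, slack=5)
Line 10: ['happy', 'wind'] (min_width=10, slack=1)
Line 11: ['release'] (min_width=7, slack=4)
Total lines: 11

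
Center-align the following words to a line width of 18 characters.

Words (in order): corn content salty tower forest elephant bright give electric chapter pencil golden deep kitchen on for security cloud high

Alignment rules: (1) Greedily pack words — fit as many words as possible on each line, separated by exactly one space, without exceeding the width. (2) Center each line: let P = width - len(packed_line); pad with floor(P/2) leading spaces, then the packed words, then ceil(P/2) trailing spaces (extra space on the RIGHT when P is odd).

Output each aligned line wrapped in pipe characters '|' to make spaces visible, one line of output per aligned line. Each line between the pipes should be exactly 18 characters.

Line 1: ['corn', 'content', 'salty'] (min_width=18, slack=0)
Line 2: ['tower', 'forest'] (min_width=12, slack=6)
Line 3: ['elephant', 'bright'] (min_width=15, slack=3)
Line 4: ['give', 'electric'] (min_width=13, slack=5)
Line 5: ['chapter', 'pencil'] (min_width=14, slack=4)
Line 6: ['golden', 'deep'] (min_width=11, slack=7)
Line 7: ['kitchen', 'on', 'for'] (min_width=14, slack=4)
Line 8: ['security', 'cloud'] (min_width=14, slack=4)
Line 9: ['high'] (min_width=4, slack=14)

Answer: |corn content salty|
|   tower forest   |
| elephant bright  |
|  give electric   |
|  chapter pencil  |
|   golden deep    |
|  kitchen on for  |
|  security cloud  |
|       high       |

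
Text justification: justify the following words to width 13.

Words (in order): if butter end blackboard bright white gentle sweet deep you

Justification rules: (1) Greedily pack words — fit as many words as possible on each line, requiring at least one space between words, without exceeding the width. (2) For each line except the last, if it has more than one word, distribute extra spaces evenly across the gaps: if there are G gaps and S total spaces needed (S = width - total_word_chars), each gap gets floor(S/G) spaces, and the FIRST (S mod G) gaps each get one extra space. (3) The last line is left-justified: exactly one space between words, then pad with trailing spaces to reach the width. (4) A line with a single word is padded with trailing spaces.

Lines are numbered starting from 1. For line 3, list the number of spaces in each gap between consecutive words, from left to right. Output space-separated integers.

Line 1: ['if', 'butter', 'end'] (min_width=13, slack=0)
Line 2: ['blackboard'] (min_width=10, slack=3)
Line 3: ['bright', 'white'] (min_width=12, slack=1)
Line 4: ['gentle', 'sweet'] (min_width=12, slack=1)
Line 5: ['deep', 'you'] (min_width=8, slack=5)

Answer: 2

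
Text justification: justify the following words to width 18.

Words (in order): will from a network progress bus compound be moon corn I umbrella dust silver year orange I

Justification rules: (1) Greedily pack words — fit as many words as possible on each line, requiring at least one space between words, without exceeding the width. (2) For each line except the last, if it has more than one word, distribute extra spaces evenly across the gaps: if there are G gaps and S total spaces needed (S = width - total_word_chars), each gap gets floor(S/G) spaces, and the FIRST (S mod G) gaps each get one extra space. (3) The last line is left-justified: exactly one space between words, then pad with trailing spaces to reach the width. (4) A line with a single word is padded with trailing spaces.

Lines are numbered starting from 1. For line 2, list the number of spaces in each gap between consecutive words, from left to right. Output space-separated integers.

Line 1: ['will', 'from', 'a'] (min_width=11, slack=7)
Line 2: ['network', 'progress'] (min_width=16, slack=2)
Line 3: ['bus', 'compound', 'be'] (min_width=15, slack=3)
Line 4: ['moon', 'corn', 'I'] (min_width=11, slack=7)
Line 5: ['umbrella', 'dust'] (min_width=13, slack=5)
Line 6: ['silver', 'year', 'orange'] (min_width=18, slack=0)
Line 7: ['I'] (min_width=1, slack=17)

Answer: 3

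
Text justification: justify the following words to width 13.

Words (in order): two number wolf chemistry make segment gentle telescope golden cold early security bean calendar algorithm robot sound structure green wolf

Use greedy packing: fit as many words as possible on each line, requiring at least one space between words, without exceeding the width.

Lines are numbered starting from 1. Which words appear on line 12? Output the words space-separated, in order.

Line 1: ['two', 'number'] (min_width=10, slack=3)
Line 2: ['wolf'] (min_width=4, slack=9)
Line 3: ['chemistry'] (min_width=9, slack=4)
Line 4: ['make', 'segment'] (min_width=12, slack=1)
Line 5: ['gentle'] (min_width=6, slack=7)
Line 6: ['telescope'] (min_width=9, slack=4)
Line 7: ['golden', 'cold'] (min_width=11, slack=2)
Line 8: ['early'] (min_width=5, slack=8)
Line 9: ['security', 'bean'] (min_width=13, slack=0)
Line 10: ['calendar'] (min_width=8, slack=5)
Line 11: ['algorithm'] (min_width=9, slack=4)
Line 12: ['robot', 'sound'] (min_width=11, slack=2)
Line 13: ['structure'] (min_width=9, slack=4)
Line 14: ['green', 'wolf'] (min_width=10, slack=3)

Answer: robot sound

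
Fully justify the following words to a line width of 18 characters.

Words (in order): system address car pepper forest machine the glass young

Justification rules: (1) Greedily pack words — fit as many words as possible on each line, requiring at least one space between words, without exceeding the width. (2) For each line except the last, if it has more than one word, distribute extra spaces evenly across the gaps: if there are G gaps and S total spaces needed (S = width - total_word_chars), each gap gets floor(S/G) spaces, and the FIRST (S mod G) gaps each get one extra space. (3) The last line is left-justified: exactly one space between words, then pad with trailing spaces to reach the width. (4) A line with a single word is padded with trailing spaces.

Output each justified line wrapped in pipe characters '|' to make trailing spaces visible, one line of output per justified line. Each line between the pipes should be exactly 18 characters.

Answer: |system address car|
|pepper      forest|
|machine  the glass|
|young             |

Derivation:
Line 1: ['system', 'address', 'car'] (min_width=18, slack=0)
Line 2: ['pepper', 'forest'] (min_width=13, slack=5)
Line 3: ['machine', 'the', 'glass'] (min_width=17, slack=1)
Line 4: ['young'] (min_width=5, slack=13)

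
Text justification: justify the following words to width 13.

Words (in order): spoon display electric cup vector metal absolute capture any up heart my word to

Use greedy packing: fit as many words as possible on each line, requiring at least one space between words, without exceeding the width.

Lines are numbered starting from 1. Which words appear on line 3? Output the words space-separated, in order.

Line 1: ['spoon', 'display'] (min_width=13, slack=0)
Line 2: ['electric', 'cup'] (min_width=12, slack=1)
Line 3: ['vector', 'metal'] (min_width=12, slack=1)
Line 4: ['absolute'] (min_width=8, slack=5)
Line 5: ['capture', 'any'] (min_width=11, slack=2)
Line 6: ['up', 'heart', 'my'] (min_width=11, slack=2)
Line 7: ['word', 'to'] (min_width=7, slack=6)

Answer: vector metal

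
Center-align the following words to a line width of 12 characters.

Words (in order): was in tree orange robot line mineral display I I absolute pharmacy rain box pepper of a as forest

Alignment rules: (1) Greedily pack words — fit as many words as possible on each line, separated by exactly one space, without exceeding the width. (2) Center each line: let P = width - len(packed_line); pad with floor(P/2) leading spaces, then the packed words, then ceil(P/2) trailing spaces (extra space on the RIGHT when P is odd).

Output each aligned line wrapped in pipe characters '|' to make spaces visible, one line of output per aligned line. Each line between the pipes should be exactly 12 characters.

Line 1: ['was', 'in', 'tree'] (min_width=11, slack=1)
Line 2: ['orange', 'robot'] (min_width=12, slack=0)
Line 3: ['line', 'mineral'] (min_width=12, slack=0)
Line 4: ['display', 'I', 'I'] (min_width=11, slack=1)
Line 5: ['absolute'] (min_width=8, slack=4)
Line 6: ['pharmacy'] (min_width=8, slack=4)
Line 7: ['rain', 'box'] (min_width=8, slack=4)
Line 8: ['pepper', 'of', 'a'] (min_width=11, slack=1)
Line 9: ['as', 'forest'] (min_width=9, slack=3)

Answer: |was in tree |
|orange robot|
|line mineral|
|display I I |
|  absolute  |
|  pharmacy  |
|  rain box  |
|pepper of a |
| as forest  |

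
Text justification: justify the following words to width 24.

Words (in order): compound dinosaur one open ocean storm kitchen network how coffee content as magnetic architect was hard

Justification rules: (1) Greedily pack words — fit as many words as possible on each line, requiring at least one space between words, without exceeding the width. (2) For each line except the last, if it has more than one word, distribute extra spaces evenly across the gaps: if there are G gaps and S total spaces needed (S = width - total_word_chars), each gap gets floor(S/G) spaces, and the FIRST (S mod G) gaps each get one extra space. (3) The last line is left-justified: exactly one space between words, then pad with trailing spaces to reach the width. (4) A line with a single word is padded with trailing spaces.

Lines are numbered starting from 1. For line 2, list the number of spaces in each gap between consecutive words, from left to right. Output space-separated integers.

Answer: 1 1 1

Derivation:
Line 1: ['compound', 'dinosaur', 'one'] (min_width=21, slack=3)
Line 2: ['open', 'ocean', 'storm', 'kitchen'] (min_width=24, slack=0)
Line 3: ['network', 'how', 'coffee'] (min_width=18, slack=6)
Line 4: ['content', 'as', 'magnetic'] (min_width=19, slack=5)
Line 5: ['architect', 'was', 'hard'] (min_width=18, slack=6)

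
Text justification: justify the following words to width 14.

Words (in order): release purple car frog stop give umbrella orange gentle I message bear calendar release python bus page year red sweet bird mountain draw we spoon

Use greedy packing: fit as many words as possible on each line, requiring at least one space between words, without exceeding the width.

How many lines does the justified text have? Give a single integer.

Line 1: ['release', 'purple'] (min_width=14, slack=0)
Line 2: ['car', 'frog', 'stop'] (min_width=13, slack=1)
Line 3: ['give', 'umbrella'] (min_width=13, slack=1)
Line 4: ['orange', 'gentle'] (min_width=13, slack=1)
Line 5: ['I', 'message', 'bear'] (min_width=14, slack=0)
Line 6: ['calendar'] (min_width=8, slack=6)
Line 7: ['release', 'python'] (min_width=14, slack=0)
Line 8: ['bus', 'page', 'year'] (min_width=13, slack=1)
Line 9: ['red', 'sweet', 'bird'] (min_width=14, slack=0)
Line 10: ['mountain', 'draw'] (min_width=13, slack=1)
Line 11: ['we', 'spoon'] (min_width=8, slack=6)
Total lines: 11

Answer: 11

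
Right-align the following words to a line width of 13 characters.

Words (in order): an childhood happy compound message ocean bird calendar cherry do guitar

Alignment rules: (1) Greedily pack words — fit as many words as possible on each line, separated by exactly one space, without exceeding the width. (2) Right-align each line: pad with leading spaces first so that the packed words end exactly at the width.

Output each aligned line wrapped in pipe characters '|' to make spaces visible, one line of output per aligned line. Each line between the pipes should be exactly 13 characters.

Line 1: ['an', 'childhood'] (min_width=12, slack=1)
Line 2: ['happy'] (min_width=5, slack=8)
Line 3: ['compound'] (min_width=8, slack=5)
Line 4: ['message', 'ocean'] (min_width=13, slack=0)
Line 5: ['bird', 'calendar'] (min_width=13, slack=0)
Line 6: ['cherry', 'do'] (min_width=9, slack=4)
Line 7: ['guitar'] (min_width=6, slack=7)

Answer: | an childhood|
|        happy|
|     compound|
|message ocean|
|bird calendar|
|    cherry do|
|       guitar|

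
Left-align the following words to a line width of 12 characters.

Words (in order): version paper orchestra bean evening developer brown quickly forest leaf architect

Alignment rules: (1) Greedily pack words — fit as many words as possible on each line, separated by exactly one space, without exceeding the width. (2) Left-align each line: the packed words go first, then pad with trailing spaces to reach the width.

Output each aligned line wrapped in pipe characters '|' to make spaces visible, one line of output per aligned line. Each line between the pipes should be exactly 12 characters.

Line 1: ['version'] (min_width=7, slack=5)
Line 2: ['paper'] (min_width=5, slack=7)
Line 3: ['orchestra'] (min_width=9, slack=3)
Line 4: ['bean', 'evening'] (min_width=12, slack=0)
Line 5: ['developer'] (min_width=9, slack=3)
Line 6: ['brown'] (min_width=5, slack=7)
Line 7: ['quickly'] (min_width=7, slack=5)
Line 8: ['forest', 'leaf'] (min_width=11, slack=1)
Line 9: ['architect'] (min_width=9, slack=3)

Answer: |version     |
|paper       |
|orchestra   |
|bean evening|
|developer   |
|brown       |
|quickly     |
|forest leaf |
|architect   |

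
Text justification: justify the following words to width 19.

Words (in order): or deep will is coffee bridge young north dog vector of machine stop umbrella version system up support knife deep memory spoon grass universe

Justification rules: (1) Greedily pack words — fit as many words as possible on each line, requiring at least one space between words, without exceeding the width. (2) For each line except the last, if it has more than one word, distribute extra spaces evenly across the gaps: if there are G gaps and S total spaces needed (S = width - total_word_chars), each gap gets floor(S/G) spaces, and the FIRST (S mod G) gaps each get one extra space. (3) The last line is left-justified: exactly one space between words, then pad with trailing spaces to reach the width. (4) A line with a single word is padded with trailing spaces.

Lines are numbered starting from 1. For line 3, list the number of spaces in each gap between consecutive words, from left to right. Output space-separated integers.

Answer: 1 1 1

Derivation:
Line 1: ['or', 'deep', 'will', 'is'] (min_width=15, slack=4)
Line 2: ['coffee', 'bridge', 'young'] (min_width=19, slack=0)
Line 3: ['north', 'dog', 'vector', 'of'] (min_width=19, slack=0)
Line 4: ['machine', 'stop'] (min_width=12, slack=7)
Line 5: ['umbrella', 'version'] (min_width=16, slack=3)
Line 6: ['system', 'up', 'support'] (min_width=17, slack=2)
Line 7: ['knife', 'deep', 'memory'] (min_width=17, slack=2)
Line 8: ['spoon', 'grass'] (min_width=11, slack=8)
Line 9: ['universe'] (min_width=8, slack=11)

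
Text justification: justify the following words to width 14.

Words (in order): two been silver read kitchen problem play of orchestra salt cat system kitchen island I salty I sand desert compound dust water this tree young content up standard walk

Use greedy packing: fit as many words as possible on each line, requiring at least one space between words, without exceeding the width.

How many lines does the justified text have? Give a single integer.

Line 1: ['two', 'been'] (min_width=8, slack=6)
Line 2: ['silver', 'read'] (min_width=11, slack=3)
Line 3: ['kitchen'] (min_width=7, slack=7)
Line 4: ['problem', 'play'] (min_width=12, slack=2)
Line 5: ['of', 'orchestra'] (min_width=12, slack=2)
Line 6: ['salt', 'cat'] (min_width=8, slack=6)
Line 7: ['system', 'kitchen'] (min_width=14, slack=0)
Line 8: ['island', 'I', 'salty'] (min_width=14, slack=0)
Line 9: ['I', 'sand', 'desert'] (min_width=13, slack=1)
Line 10: ['compound', 'dust'] (min_width=13, slack=1)
Line 11: ['water', 'this'] (min_width=10, slack=4)
Line 12: ['tree', 'young'] (min_width=10, slack=4)
Line 13: ['content', 'up'] (min_width=10, slack=4)
Line 14: ['standard', 'walk'] (min_width=13, slack=1)
Total lines: 14

Answer: 14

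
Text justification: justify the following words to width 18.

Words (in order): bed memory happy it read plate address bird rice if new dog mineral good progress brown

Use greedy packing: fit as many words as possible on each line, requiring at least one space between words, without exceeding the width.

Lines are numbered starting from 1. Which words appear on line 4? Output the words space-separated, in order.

Answer: if new dog mineral

Derivation:
Line 1: ['bed', 'memory', 'happy'] (min_width=16, slack=2)
Line 2: ['it', 'read', 'plate'] (min_width=13, slack=5)
Line 3: ['address', 'bird', 'rice'] (min_width=17, slack=1)
Line 4: ['if', 'new', 'dog', 'mineral'] (min_width=18, slack=0)
Line 5: ['good', 'progress'] (min_width=13, slack=5)
Line 6: ['brown'] (min_width=5, slack=13)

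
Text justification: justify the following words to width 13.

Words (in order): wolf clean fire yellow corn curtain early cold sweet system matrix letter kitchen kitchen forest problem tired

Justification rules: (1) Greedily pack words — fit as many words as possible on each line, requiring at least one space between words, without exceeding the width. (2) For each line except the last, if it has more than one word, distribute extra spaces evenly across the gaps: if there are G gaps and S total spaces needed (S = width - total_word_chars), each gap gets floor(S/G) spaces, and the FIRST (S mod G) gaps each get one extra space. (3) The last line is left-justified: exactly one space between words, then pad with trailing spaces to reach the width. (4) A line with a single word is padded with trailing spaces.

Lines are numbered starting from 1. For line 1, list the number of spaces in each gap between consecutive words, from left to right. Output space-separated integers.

Answer: 4

Derivation:
Line 1: ['wolf', 'clean'] (min_width=10, slack=3)
Line 2: ['fire', 'yellow'] (min_width=11, slack=2)
Line 3: ['corn', 'curtain'] (min_width=12, slack=1)
Line 4: ['early', 'cold'] (min_width=10, slack=3)
Line 5: ['sweet', 'system'] (min_width=12, slack=1)
Line 6: ['matrix', 'letter'] (min_width=13, slack=0)
Line 7: ['kitchen'] (min_width=7, slack=6)
Line 8: ['kitchen'] (min_width=7, slack=6)
Line 9: ['forest'] (min_width=6, slack=7)
Line 10: ['problem', 'tired'] (min_width=13, slack=0)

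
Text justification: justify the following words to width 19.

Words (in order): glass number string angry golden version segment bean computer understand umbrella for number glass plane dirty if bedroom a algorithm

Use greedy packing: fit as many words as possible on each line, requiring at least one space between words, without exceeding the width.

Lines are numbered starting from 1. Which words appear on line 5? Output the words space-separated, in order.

Answer: understand umbrella

Derivation:
Line 1: ['glass', 'number', 'string'] (min_width=19, slack=0)
Line 2: ['angry', 'golden'] (min_width=12, slack=7)
Line 3: ['version', 'segment'] (min_width=15, slack=4)
Line 4: ['bean', 'computer'] (min_width=13, slack=6)
Line 5: ['understand', 'umbrella'] (min_width=19, slack=0)
Line 6: ['for', 'number', 'glass'] (min_width=16, slack=3)
Line 7: ['plane', 'dirty', 'if'] (min_width=14, slack=5)
Line 8: ['bedroom', 'a', 'algorithm'] (min_width=19, slack=0)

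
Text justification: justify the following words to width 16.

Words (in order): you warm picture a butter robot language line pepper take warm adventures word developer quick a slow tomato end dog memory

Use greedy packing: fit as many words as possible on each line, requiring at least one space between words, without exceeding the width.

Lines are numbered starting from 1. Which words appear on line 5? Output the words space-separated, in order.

Line 1: ['you', 'warm', 'picture'] (min_width=16, slack=0)
Line 2: ['a', 'butter', 'robot'] (min_width=14, slack=2)
Line 3: ['language', 'line'] (min_width=13, slack=3)
Line 4: ['pepper', 'take', 'warm'] (min_width=16, slack=0)
Line 5: ['adventures', 'word'] (min_width=15, slack=1)
Line 6: ['developer', 'quick'] (min_width=15, slack=1)
Line 7: ['a', 'slow', 'tomato'] (min_width=13, slack=3)
Line 8: ['end', 'dog', 'memory'] (min_width=14, slack=2)

Answer: adventures word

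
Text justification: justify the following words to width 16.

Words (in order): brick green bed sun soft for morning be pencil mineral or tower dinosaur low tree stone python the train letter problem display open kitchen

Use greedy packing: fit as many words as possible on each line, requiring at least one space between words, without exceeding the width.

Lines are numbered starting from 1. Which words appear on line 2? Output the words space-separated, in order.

Line 1: ['brick', 'green', 'bed'] (min_width=15, slack=1)
Line 2: ['sun', 'soft', 'for'] (min_width=12, slack=4)
Line 3: ['morning', 'be'] (min_width=10, slack=6)
Line 4: ['pencil', 'mineral'] (min_width=14, slack=2)
Line 5: ['or', 'tower'] (min_width=8, slack=8)
Line 6: ['dinosaur', 'low'] (min_width=12, slack=4)
Line 7: ['tree', 'stone'] (min_width=10, slack=6)
Line 8: ['python', 'the', 'train'] (min_width=16, slack=0)
Line 9: ['letter', 'problem'] (min_width=14, slack=2)
Line 10: ['display', 'open'] (min_width=12, slack=4)
Line 11: ['kitchen'] (min_width=7, slack=9)

Answer: sun soft for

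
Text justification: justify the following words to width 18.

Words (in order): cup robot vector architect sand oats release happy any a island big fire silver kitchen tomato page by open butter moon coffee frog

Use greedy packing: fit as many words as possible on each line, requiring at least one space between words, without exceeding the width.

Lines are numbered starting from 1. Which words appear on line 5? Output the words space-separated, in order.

Answer: fire silver

Derivation:
Line 1: ['cup', 'robot', 'vector'] (min_width=16, slack=2)
Line 2: ['architect', 'sand'] (min_width=14, slack=4)
Line 3: ['oats', 'release', 'happy'] (min_width=18, slack=0)
Line 4: ['any', 'a', 'island', 'big'] (min_width=16, slack=2)
Line 5: ['fire', 'silver'] (min_width=11, slack=7)
Line 6: ['kitchen', 'tomato'] (min_width=14, slack=4)
Line 7: ['page', 'by', 'open'] (min_width=12, slack=6)
Line 8: ['butter', 'moon', 'coffee'] (min_width=18, slack=0)
Line 9: ['frog'] (min_width=4, slack=14)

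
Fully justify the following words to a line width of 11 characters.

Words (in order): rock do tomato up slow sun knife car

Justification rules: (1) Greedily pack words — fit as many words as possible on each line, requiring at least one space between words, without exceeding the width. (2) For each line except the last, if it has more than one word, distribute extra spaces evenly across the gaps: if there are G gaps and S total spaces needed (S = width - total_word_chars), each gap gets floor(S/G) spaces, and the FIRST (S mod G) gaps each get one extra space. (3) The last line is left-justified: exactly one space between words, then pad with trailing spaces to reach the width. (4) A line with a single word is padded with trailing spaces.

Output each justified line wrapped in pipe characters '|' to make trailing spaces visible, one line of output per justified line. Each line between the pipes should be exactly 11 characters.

Answer: |rock     do|
|tomato   up|
|slow    sun|
|knife car  |

Derivation:
Line 1: ['rock', 'do'] (min_width=7, slack=4)
Line 2: ['tomato', 'up'] (min_width=9, slack=2)
Line 3: ['slow', 'sun'] (min_width=8, slack=3)
Line 4: ['knife', 'car'] (min_width=9, slack=2)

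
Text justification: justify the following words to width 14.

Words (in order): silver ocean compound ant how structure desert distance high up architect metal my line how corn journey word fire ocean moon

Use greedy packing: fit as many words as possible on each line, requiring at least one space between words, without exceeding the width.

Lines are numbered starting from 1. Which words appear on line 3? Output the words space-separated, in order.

Line 1: ['silver', 'ocean'] (min_width=12, slack=2)
Line 2: ['compound', 'ant'] (min_width=12, slack=2)
Line 3: ['how', 'structure'] (min_width=13, slack=1)
Line 4: ['desert'] (min_width=6, slack=8)
Line 5: ['distance', 'high'] (min_width=13, slack=1)
Line 6: ['up', 'architect'] (min_width=12, slack=2)
Line 7: ['metal', 'my', 'line'] (min_width=13, slack=1)
Line 8: ['how', 'corn'] (min_width=8, slack=6)
Line 9: ['journey', 'word'] (min_width=12, slack=2)
Line 10: ['fire', 'ocean'] (min_width=10, slack=4)
Line 11: ['moon'] (min_width=4, slack=10)

Answer: how structure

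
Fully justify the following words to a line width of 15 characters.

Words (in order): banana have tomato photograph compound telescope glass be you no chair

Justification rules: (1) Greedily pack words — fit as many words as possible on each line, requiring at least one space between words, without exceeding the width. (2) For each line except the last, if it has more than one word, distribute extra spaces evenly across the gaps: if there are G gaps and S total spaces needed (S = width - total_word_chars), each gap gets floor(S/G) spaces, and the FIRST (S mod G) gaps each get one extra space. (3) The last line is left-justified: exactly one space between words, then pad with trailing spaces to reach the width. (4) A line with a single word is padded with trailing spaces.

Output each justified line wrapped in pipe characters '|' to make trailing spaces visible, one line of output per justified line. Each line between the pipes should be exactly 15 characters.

Answer: |banana     have|
|tomato         |
|photograph     |
|compound       |
|telescope glass|
|be you no chair|

Derivation:
Line 1: ['banana', 'have'] (min_width=11, slack=4)
Line 2: ['tomato'] (min_width=6, slack=9)
Line 3: ['photograph'] (min_width=10, slack=5)
Line 4: ['compound'] (min_width=8, slack=7)
Line 5: ['telescope', 'glass'] (min_width=15, slack=0)
Line 6: ['be', 'you', 'no', 'chair'] (min_width=15, slack=0)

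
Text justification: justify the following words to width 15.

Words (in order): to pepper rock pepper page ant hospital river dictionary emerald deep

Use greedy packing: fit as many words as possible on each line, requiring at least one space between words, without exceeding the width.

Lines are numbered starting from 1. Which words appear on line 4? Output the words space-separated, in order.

Line 1: ['to', 'pepper', 'rock'] (min_width=14, slack=1)
Line 2: ['pepper', 'page', 'ant'] (min_width=15, slack=0)
Line 3: ['hospital', 'river'] (min_width=14, slack=1)
Line 4: ['dictionary'] (min_width=10, slack=5)
Line 5: ['emerald', 'deep'] (min_width=12, slack=3)

Answer: dictionary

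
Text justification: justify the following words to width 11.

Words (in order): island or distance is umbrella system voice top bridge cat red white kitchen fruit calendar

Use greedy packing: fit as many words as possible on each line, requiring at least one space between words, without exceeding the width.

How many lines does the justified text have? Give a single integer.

Line 1: ['island', 'or'] (min_width=9, slack=2)
Line 2: ['distance', 'is'] (min_width=11, slack=0)
Line 3: ['umbrella'] (min_width=8, slack=3)
Line 4: ['system'] (min_width=6, slack=5)
Line 5: ['voice', 'top'] (min_width=9, slack=2)
Line 6: ['bridge', 'cat'] (min_width=10, slack=1)
Line 7: ['red', 'white'] (min_width=9, slack=2)
Line 8: ['kitchen'] (min_width=7, slack=4)
Line 9: ['fruit'] (min_width=5, slack=6)
Line 10: ['calendar'] (min_width=8, slack=3)
Total lines: 10

Answer: 10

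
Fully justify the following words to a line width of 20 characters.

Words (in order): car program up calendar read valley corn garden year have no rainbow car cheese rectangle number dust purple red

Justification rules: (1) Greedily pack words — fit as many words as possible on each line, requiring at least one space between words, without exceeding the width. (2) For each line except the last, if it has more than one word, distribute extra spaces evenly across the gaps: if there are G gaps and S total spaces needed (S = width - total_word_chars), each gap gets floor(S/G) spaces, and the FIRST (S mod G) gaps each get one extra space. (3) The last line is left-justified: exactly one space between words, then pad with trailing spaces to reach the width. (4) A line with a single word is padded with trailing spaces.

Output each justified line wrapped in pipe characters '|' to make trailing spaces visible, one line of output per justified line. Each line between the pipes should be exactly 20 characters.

Answer: |car    program    up|
|calendar read valley|
|corn   garden   year|
|have  no rainbow car|
|cheese     rectangle|
|number  dust  purple|
|red                 |

Derivation:
Line 1: ['car', 'program', 'up'] (min_width=14, slack=6)
Line 2: ['calendar', 'read', 'valley'] (min_width=20, slack=0)
Line 3: ['corn', 'garden', 'year'] (min_width=16, slack=4)
Line 4: ['have', 'no', 'rainbow', 'car'] (min_width=19, slack=1)
Line 5: ['cheese', 'rectangle'] (min_width=16, slack=4)
Line 6: ['number', 'dust', 'purple'] (min_width=18, slack=2)
Line 7: ['red'] (min_width=3, slack=17)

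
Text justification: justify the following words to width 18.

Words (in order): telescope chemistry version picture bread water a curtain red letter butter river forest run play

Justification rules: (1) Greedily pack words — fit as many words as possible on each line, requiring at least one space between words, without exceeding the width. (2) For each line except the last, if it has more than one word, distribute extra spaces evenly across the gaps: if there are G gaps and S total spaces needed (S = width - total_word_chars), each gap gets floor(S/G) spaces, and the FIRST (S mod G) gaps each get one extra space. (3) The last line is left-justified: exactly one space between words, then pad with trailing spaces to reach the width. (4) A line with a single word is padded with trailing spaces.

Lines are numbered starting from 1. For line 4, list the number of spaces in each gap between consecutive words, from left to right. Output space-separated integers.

Answer: 3 2

Derivation:
Line 1: ['telescope'] (min_width=9, slack=9)
Line 2: ['chemistry', 'version'] (min_width=17, slack=1)
Line 3: ['picture', 'bread'] (min_width=13, slack=5)
Line 4: ['water', 'a', 'curtain'] (min_width=15, slack=3)
Line 5: ['red', 'letter', 'butter'] (min_width=17, slack=1)
Line 6: ['river', 'forest', 'run'] (min_width=16, slack=2)
Line 7: ['play'] (min_width=4, slack=14)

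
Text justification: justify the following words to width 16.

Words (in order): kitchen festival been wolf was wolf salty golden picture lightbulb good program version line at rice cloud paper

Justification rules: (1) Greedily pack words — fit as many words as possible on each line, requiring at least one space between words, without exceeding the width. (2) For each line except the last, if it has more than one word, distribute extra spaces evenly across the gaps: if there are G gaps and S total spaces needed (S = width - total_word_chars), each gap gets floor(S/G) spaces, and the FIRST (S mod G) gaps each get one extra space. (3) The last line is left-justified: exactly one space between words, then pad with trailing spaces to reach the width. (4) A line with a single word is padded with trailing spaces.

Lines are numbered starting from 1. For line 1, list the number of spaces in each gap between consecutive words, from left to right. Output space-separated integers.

Line 1: ['kitchen', 'festival'] (min_width=16, slack=0)
Line 2: ['been', 'wolf', 'was'] (min_width=13, slack=3)
Line 3: ['wolf', 'salty'] (min_width=10, slack=6)
Line 4: ['golden', 'picture'] (min_width=14, slack=2)
Line 5: ['lightbulb', 'good'] (min_width=14, slack=2)
Line 6: ['program', 'version'] (min_width=15, slack=1)
Line 7: ['line', 'at', 'rice'] (min_width=12, slack=4)
Line 8: ['cloud', 'paper'] (min_width=11, slack=5)

Answer: 1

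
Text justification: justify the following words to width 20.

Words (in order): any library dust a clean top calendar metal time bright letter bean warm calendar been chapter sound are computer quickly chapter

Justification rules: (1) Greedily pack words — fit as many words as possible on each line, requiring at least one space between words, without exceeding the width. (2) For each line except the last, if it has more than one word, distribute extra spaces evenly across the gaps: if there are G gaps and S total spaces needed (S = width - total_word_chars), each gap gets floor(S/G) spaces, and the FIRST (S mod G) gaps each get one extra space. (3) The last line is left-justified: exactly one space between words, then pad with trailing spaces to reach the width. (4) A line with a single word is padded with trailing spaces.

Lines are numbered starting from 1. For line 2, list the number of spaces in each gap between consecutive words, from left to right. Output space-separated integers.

Line 1: ['any', 'library', 'dust', 'a'] (min_width=18, slack=2)
Line 2: ['clean', 'top', 'calendar'] (min_width=18, slack=2)
Line 3: ['metal', 'time', 'bright'] (min_width=17, slack=3)
Line 4: ['letter', 'bean', 'warm'] (min_width=16, slack=4)
Line 5: ['calendar', 'been'] (min_width=13, slack=7)
Line 6: ['chapter', 'sound', 'are'] (min_width=17, slack=3)
Line 7: ['computer', 'quickly'] (min_width=16, slack=4)
Line 8: ['chapter'] (min_width=7, slack=13)

Answer: 2 2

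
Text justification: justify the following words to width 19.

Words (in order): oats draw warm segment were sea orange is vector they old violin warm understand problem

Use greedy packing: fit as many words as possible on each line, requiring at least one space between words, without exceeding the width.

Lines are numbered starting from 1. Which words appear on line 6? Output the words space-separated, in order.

Line 1: ['oats', 'draw', 'warm'] (min_width=14, slack=5)
Line 2: ['segment', 'were', 'sea'] (min_width=16, slack=3)
Line 3: ['orange', 'is', 'vector'] (min_width=16, slack=3)
Line 4: ['they', 'old', 'violin'] (min_width=15, slack=4)
Line 5: ['warm', 'understand'] (min_width=15, slack=4)
Line 6: ['problem'] (min_width=7, slack=12)

Answer: problem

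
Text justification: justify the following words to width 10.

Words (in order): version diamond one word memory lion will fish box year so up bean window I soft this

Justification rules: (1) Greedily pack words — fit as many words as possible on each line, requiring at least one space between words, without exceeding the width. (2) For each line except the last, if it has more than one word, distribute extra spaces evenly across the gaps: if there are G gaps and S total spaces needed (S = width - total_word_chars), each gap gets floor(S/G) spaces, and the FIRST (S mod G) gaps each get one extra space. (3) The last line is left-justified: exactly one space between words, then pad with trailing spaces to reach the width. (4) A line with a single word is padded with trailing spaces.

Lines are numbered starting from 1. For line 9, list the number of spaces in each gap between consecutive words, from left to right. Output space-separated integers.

Answer: 3

Derivation:
Line 1: ['version'] (min_width=7, slack=3)
Line 2: ['diamond'] (min_width=7, slack=3)
Line 3: ['one', 'word'] (min_width=8, slack=2)
Line 4: ['memory'] (min_width=6, slack=4)
Line 5: ['lion', 'will'] (min_width=9, slack=1)
Line 6: ['fish', 'box'] (min_width=8, slack=2)
Line 7: ['year', 'so', 'up'] (min_width=10, slack=0)
Line 8: ['bean'] (min_width=4, slack=6)
Line 9: ['window', 'I'] (min_width=8, slack=2)
Line 10: ['soft', 'this'] (min_width=9, slack=1)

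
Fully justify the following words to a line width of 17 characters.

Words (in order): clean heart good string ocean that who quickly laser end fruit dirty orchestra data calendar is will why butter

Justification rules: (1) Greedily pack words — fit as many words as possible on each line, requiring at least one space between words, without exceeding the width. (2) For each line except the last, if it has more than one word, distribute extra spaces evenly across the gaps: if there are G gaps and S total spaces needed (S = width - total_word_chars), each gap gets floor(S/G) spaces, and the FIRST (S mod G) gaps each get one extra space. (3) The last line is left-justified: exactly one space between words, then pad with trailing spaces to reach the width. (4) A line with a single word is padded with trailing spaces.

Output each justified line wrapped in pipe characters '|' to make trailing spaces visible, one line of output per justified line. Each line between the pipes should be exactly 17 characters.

Line 1: ['clean', 'heart', 'good'] (min_width=16, slack=1)
Line 2: ['string', 'ocean', 'that'] (min_width=17, slack=0)
Line 3: ['who', 'quickly', 'laser'] (min_width=17, slack=0)
Line 4: ['end', 'fruit', 'dirty'] (min_width=15, slack=2)
Line 5: ['orchestra', 'data'] (min_width=14, slack=3)
Line 6: ['calendar', 'is', 'will'] (min_width=16, slack=1)
Line 7: ['why', 'butter'] (min_width=10, slack=7)

Answer: |clean  heart good|
|string ocean that|
|who quickly laser|
|end  fruit  dirty|
|orchestra    data|
|calendar  is will|
|why butter       |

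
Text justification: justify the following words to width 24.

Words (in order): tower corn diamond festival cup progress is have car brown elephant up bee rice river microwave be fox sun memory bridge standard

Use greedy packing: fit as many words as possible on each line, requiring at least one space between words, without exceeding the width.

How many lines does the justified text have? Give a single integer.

Line 1: ['tower', 'corn', 'diamond'] (min_width=18, slack=6)
Line 2: ['festival', 'cup', 'progress', 'is'] (min_width=24, slack=0)
Line 3: ['have', 'car', 'brown', 'elephant'] (min_width=23, slack=1)
Line 4: ['up', 'bee', 'rice', 'river'] (min_width=17, slack=7)
Line 5: ['microwave', 'be', 'fox', 'sun'] (min_width=20, slack=4)
Line 6: ['memory', 'bridge', 'standard'] (min_width=22, slack=2)
Total lines: 6

Answer: 6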